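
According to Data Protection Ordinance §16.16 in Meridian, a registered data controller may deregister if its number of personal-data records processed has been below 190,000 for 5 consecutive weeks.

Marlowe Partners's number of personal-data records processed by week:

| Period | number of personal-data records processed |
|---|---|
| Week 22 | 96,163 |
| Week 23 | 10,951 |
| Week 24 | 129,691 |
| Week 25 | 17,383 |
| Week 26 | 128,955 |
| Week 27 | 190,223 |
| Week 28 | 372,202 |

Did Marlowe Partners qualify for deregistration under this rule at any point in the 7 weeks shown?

Yes

Weeks below 190,000: Week 22, Week 23, Week 24, Week 25, Week 26.
Longest run of consecutive weeks below the threshold: 5.
5 ≥ 5, so Marlowe Partners became eligible.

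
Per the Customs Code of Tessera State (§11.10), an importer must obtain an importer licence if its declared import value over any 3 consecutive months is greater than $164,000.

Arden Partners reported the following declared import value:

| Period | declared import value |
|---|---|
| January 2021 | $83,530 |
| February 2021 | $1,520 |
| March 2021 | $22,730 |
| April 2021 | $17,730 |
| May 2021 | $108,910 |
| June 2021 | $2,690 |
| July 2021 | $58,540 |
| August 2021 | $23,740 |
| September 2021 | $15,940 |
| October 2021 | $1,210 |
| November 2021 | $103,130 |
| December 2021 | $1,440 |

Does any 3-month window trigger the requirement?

January 2021–March 2021: $83,530 + $1,520 + $22,730 = $107,780 (under)
February 2021–April 2021: $1,520 + $22,730 + $17,730 = $41,980 (under)
March 2021–May 2021: $22,730 + $17,730 + $108,910 = $149,370 (under)
April 2021–June 2021: $17,730 + $108,910 + $2,690 = $129,330 (under)
May 2021–July 2021: $108,910 + $2,690 + $58,540 = $170,140 (over)
June 2021–August 2021: $2,690 + $58,540 + $23,740 = $84,970 (under)
July 2021–September 2021: $58,540 + $23,740 + $15,940 = $98,220 (under)
August 2021–October 2021: $23,740 + $15,940 + $1,210 = $40,890 (under)
September 2021–November 2021: $15,940 + $1,210 + $103,130 = $120,280 (under)
October 2021–December 2021: $1,210 + $103,130 + $1,440 = $105,780 (under)
At least one window exceeds $164,000.

Yes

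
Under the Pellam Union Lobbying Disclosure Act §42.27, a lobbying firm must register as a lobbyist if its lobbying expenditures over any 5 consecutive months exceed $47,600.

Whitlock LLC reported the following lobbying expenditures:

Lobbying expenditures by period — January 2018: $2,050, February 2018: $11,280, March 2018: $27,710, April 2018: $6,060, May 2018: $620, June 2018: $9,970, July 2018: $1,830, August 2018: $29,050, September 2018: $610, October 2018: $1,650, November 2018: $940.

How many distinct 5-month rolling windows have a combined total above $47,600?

2

January 2018–May 2018: $2,050 + $11,280 + $27,710 + $6,060 + $620 = $47,720 (over)
February 2018–June 2018: $11,280 + $27,710 + $6,060 + $620 + $9,970 = $55,640 (over)
March 2018–July 2018: $27,710 + $6,060 + $620 + $9,970 + $1,830 = $46,190 (under)
April 2018–August 2018: $6,060 + $620 + $9,970 + $1,830 + $29,050 = $47,530 (under)
May 2018–September 2018: $620 + $9,970 + $1,830 + $29,050 + $610 = $42,080 (under)
June 2018–October 2018: $9,970 + $1,830 + $29,050 + $610 + $1,650 = $43,110 (under)
July 2018–November 2018: $1,830 + $29,050 + $610 + $1,650 + $940 = $34,080 (under)
2 windows exceed the threshold.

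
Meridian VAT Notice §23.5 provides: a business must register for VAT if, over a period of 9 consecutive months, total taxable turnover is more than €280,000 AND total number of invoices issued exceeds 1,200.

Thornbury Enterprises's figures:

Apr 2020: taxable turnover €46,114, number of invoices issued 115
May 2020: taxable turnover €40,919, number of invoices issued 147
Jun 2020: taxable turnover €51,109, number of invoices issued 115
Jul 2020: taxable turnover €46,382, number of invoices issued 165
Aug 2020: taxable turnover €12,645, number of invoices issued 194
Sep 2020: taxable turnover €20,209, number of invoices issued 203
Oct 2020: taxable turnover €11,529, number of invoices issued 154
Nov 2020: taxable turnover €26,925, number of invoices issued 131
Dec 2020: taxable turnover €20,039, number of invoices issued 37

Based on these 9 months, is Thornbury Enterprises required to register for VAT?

No

Total taxable turnover: €46,114 + €40,919 + €51,109 + €46,382 + €12,645 + €20,209 + €11,529 + €26,925 + €20,039 = €275,871 (≤ €280,000).
Total number of invoices issued: 115 + 147 + 115 + 165 + 194 + 203 + 154 + 131 + 37 = 1,261 (> 1,200).
The test is 'and': the rule requires both, and at least one is not exceeded.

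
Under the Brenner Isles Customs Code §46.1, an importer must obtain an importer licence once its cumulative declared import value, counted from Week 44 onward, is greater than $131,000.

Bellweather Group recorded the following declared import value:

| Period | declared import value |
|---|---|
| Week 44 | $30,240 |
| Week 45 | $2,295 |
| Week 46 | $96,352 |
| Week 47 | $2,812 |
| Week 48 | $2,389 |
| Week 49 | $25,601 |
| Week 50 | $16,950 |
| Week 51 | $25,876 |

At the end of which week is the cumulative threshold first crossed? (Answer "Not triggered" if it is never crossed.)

Through Week 44: $30,240
Through Week 45: $32,535
Through Week 46: $128,887
Through Week 47: $131,699 ← exceeds threshold

Week 47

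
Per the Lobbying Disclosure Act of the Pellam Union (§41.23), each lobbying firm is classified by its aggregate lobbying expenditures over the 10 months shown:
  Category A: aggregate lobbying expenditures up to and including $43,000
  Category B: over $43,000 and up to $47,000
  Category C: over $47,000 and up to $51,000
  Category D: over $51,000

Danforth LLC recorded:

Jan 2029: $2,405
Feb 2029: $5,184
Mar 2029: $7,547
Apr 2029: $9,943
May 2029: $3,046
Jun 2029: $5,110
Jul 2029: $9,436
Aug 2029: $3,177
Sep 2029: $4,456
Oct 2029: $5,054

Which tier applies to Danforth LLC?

Category D

Aggregate lobbying expenditures: $2,405 + $5,184 + $7,547 + $9,943 + $3,046 + $5,110 + $9,436 + $3,177 + $4,456 + $5,054 = $55,358.
$55,358 > $51,000, so Category D applies.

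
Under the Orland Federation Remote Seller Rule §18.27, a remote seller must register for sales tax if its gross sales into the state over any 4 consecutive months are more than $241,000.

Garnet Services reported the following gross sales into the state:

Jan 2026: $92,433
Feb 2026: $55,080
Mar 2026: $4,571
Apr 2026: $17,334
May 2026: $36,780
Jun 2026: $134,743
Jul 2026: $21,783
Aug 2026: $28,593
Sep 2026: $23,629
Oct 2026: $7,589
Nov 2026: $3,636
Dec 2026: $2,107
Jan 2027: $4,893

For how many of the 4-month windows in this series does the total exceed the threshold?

0

Jan 2026–Apr 2026: $92,433 + $55,080 + $4,571 + $17,334 = $169,418 (under)
Feb 2026–May 2026: $55,080 + $4,571 + $17,334 + $36,780 = $113,765 (under)
Mar 2026–Jun 2026: $4,571 + $17,334 + $36,780 + $134,743 = $193,428 (under)
Apr 2026–Jul 2026: $17,334 + $36,780 + $134,743 + $21,783 = $210,640 (under)
May 2026–Aug 2026: $36,780 + $134,743 + $21,783 + $28,593 = $221,899 (under)
Jun 2026–Sep 2026: $134,743 + $21,783 + $28,593 + $23,629 = $208,748 (under)
Jul 2026–Oct 2026: $21,783 + $28,593 + $23,629 + $7,589 = $81,594 (under)
Aug 2026–Nov 2026: $28,593 + $23,629 + $7,589 + $3,636 = $63,447 (under)
Sep 2026–Dec 2026: $23,629 + $7,589 + $3,636 + $2,107 = $36,961 (under)
Oct 2026–Jan 2027: $7,589 + $3,636 + $2,107 + $4,893 = $18,225 (under)
0 windows exceed the threshold.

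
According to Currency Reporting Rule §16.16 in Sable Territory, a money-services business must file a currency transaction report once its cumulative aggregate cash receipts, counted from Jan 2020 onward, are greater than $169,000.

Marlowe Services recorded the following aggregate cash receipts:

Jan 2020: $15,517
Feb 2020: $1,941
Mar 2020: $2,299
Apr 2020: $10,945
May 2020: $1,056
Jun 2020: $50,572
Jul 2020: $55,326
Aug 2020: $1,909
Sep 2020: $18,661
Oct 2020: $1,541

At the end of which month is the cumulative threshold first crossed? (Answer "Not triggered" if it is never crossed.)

Not triggered

Through Jan 2020: $15,517
Through Feb 2020: $17,458
Through Mar 2020: $19,757
Through Apr 2020: $30,702
Through May 2020: $31,758
Through Jun 2020: $82,330
Through Jul 2020: $137,656
Through Aug 2020: $139,565
Through Sep 2020: $158,226
Through Oct 2020: $159,767
Final cumulative total $159,767 ≤ $169,000; the threshold is never exceeded.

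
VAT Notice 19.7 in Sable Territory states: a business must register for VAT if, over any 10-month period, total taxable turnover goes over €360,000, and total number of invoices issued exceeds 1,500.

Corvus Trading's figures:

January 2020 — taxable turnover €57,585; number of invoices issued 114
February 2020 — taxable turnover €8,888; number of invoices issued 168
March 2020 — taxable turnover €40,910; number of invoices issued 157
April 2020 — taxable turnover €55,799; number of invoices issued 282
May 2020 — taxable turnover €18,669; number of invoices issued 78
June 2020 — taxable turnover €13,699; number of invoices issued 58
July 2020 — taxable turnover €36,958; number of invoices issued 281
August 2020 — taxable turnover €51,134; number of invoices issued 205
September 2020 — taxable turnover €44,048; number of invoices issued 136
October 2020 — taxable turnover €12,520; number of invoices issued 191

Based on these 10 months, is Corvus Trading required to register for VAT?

Total taxable turnover: €57,585 + €8,888 + €40,910 + €55,799 + €18,669 + €13,699 + €36,958 + €51,134 + €44,048 + €12,520 = €340,210 (≤ €360,000).
Total number of invoices issued: 114 + 168 + 157 + 282 + 78 + 58 + 281 + 205 + 136 + 191 = 1,670 (> 1,500).
The test is 'and': the rule requires both, and at least one is not exceeded.

No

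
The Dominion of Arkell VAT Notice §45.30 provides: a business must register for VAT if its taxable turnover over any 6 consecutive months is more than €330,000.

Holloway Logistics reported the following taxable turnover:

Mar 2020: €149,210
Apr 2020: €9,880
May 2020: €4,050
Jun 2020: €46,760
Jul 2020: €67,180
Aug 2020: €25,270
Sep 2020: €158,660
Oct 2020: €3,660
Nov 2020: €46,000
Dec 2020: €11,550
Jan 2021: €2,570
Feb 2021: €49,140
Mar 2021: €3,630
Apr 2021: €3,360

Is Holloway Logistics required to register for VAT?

Yes

Mar 2020–Aug 2020: €149,210 + €9,880 + €4,050 + €46,760 + €67,180 + €25,270 = €302,350 (under)
Apr 2020–Sep 2020: €9,880 + €4,050 + €46,760 + €67,180 + €25,270 + €158,660 = €311,800 (under)
May 2020–Oct 2020: €4,050 + €46,760 + €67,180 + €25,270 + €158,660 + €3,660 = €305,580 (under)
Jun 2020–Nov 2020: €46,760 + €67,180 + €25,270 + €158,660 + €3,660 + €46,000 = €347,530 (over)
Jul 2020–Dec 2020: €67,180 + €25,270 + €158,660 + €3,660 + €46,000 + €11,550 = €312,320 (under)
Aug 2020–Jan 2021: €25,270 + €158,660 + €3,660 + €46,000 + €11,550 + €2,570 = €247,710 (under)
Sep 2020–Feb 2021: €158,660 + €3,660 + €46,000 + €11,550 + €2,570 + €49,140 = €271,580 (under)
Oct 2020–Mar 2021: €3,660 + €46,000 + €11,550 + €2,570 + €49,140 + €3,630 = €116,550 (under)
Nov 2020–Apr 2021: €46,000 + €11,550 + €2,570 + €49,140 + €3,630 + €3,360 = €116,250 (under)
At least one window exceeds €330,000.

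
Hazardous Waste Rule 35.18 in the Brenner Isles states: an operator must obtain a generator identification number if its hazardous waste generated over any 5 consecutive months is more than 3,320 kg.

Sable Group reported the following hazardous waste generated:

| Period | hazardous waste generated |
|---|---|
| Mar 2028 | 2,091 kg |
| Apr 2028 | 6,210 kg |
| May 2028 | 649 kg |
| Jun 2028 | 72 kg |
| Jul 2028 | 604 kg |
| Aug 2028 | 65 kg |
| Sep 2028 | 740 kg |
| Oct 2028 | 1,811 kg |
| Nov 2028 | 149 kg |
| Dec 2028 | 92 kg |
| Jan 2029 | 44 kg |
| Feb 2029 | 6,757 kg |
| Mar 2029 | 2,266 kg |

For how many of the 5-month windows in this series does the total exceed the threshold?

Mar 2028–Jul 2028: 2,091 kg + 6,210 kg + 649 kg + 72 kg + 604 kg = 9,626 kg (over)
Apr 2028–Aug 2028: 6,210 kg + 649 kg + 72 kg + 604 kg + 65 kg = 7,600 kg (over)
May 2028–Sep 2028: 649 kg + 72 kg + 604 kg + 65 kg + 740 kg = 2,130 kg (under)
Jun 2028–Oct 2028: 72 kg + 604 kg + 65 kg + 740 kg + 1,811 kg = 3,292 kg (under)
Jul 2028–Nov 2028: 604 kg + 65 kg + 740 kg + 1,811 kg + 149 kg = 3,369 kg (over)
Aug 2028–Dec 2028: 65 kg + 740 kg + 1,811 kg + 149 kg + 92 kg = 2,857 kg (under)
Sep 2028–Jan 2029: 740 kg + 1,811 kg + 149 kg + 92 kg + 44 kg = 2,836 kg (under)
Oct 2028–Feb 2029: 1,811 kg + 149 kg + 92 kg + 44 kg + 6,757 kg = 8,853 kg (over)
Nov 2028–Mar 2029: 149 kg + 92 kg + 44 kg + 6,757 kg + 2,266 kg = 9,308 kg (over)
5 windows exceed the threshold.

5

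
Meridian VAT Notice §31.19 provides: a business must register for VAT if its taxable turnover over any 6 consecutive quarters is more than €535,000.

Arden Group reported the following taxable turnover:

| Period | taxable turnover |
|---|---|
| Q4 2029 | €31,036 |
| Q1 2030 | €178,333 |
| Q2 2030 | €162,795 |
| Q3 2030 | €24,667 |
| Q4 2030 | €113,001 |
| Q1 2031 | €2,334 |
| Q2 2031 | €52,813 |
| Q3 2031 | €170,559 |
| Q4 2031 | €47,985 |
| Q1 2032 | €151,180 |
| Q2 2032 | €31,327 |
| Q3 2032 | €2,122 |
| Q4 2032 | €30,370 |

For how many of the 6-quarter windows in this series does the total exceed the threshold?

Q4 2029–Q1 2031: €31,036 + €178,333 + €162,795 + €24,667 + €113,001 + €2,334 = €512,166 (under)
Q1 2030–Q2 2031: €178,333 + €162,795 + €24,667 + €113,001 + €2,334 + €52,813 = €533,943 (under)
Q2 2030–Q3 2031: €162,795 + €24,667 + €113,001 + €2,334 + €52,813 + €170,559 = €526,169 (under)
Q3 2030–Q4 2031: €24,667 + €113,001 + €2,334 + €52,813 + €170,559 + €47,985 = €411,359 (under)
Q4 2030–Q1 2032: €113,001 + €2,334 + €52,813 + €170,559 + €47,985 + €151,180 = €537,872 (over)
Q1 2031–Q2 2032: €2,334 + €52,813 + €170,559 + €47,985 + €151,180 + €31,327 = €456,198 (under)
Q2 2031–Q3 2032: €52,813 + €170,559 + €47,985 + €151,180 + €31,327 + €2,122 = €455,986 (under)
Q3 2031–Q4 2032: €170,559 + €47,985 + €151,180 + €31,327 + €2,122 + €30,370 = €433,543 (under)
1 window exceeds the threshold.

1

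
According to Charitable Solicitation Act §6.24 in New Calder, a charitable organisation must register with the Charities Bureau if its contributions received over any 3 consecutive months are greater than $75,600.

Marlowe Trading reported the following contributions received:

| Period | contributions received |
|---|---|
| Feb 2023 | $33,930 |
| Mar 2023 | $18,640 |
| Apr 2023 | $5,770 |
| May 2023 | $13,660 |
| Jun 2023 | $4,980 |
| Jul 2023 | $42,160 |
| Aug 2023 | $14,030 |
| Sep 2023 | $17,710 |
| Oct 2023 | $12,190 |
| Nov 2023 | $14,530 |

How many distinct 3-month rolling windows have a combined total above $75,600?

Feb 2023–Apr 2023: $33,930 + $18,640 + $5,770 = $58,340 (under)
Mar 2023–May 2023: $18,640 + $5,770 + $13,660 = $38,070 (under)
Apr 2023–Jun 2023: $5,770 + $13,660 + $4,980 = $24,410 (under)
May 2023–Jul 2023: $13,660 + $4,980 + $42,160 = $60,800 (under)
Jun 2023–Aug 2023: $4,980 + $42,160 + $14,030 = $61,170 (under)
Jul 2023–Sep 2023: $42,160 + $14,030 + $17,710 = $73,900 (under)
Aug 2023–Oct 2023: $14,030 + $17,710 + $12,190 = $43,930 (under)
Sep 2023–Nov 2023: $17,710 + $12,190 + $14,530 = $44,430 (under)
0 windows exceed the threshold.

0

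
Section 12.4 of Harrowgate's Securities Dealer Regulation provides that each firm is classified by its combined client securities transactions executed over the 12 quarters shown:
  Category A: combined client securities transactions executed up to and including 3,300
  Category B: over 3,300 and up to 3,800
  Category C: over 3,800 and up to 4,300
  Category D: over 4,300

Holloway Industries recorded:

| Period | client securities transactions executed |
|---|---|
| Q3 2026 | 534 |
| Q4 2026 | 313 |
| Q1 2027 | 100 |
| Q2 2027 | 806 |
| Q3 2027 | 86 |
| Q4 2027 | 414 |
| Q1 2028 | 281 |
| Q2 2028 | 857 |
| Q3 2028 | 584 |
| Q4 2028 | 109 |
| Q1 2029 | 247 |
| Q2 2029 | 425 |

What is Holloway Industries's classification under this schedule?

Category D

Combined client securities transactions executed: 534 + 313 + 100 + 806 + 86 + 414 + 281 + 857 + 584 + 109 + 247 + 425 = 4,756.
4,756 > 4,300, so Category D applies.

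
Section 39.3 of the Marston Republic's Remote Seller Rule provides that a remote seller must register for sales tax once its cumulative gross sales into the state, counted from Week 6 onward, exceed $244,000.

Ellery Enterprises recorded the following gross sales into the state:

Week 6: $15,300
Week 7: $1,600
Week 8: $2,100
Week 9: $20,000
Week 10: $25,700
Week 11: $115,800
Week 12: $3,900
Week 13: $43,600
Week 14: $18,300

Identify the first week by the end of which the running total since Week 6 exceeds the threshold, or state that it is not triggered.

Week 14

Through Week 6: $15,300
Through Week 7: $16,900
Through Week 8: $19,000
Through Week 9: $39,000
Through Week 10: $64,700
Through Week 11: $180,500
Through Week 12: $184,400
Through Week 13: $228,000
Through Week 14: $246,300 ← exceeds threshold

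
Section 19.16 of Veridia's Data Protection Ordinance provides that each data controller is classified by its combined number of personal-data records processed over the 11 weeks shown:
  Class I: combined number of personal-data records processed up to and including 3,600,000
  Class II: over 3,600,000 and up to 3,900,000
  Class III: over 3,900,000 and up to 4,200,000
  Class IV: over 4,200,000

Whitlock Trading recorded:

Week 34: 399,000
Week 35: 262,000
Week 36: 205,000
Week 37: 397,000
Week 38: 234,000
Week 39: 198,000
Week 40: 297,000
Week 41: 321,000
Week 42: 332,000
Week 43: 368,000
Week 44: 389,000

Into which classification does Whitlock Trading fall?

Combined number of personal-data records processed: 399,000 + 262,000 + 205,000 + 397,000 + 234,000 + 198,000 + 297,000 + 321,000 + 332,000 + 368,000 + 389,000 = 3,402,000.
3,402,000 ≤ 3,600,000, so Class I applies.

Class I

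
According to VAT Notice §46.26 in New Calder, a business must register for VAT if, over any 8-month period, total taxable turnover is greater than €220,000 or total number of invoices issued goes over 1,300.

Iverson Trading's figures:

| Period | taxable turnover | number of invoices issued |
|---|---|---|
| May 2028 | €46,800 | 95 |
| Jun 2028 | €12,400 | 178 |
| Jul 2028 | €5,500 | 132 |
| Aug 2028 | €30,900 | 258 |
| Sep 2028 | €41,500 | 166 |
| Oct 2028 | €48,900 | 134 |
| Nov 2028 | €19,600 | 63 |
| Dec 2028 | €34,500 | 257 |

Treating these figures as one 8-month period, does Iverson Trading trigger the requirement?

Total taxable turnover: €46,800 + €12,400 + €5,500 + €30,900 + €41,500 + €48,900 + €19,600 + €34,500 = €240,100 (> €220,000).
Total number of invoices issued: 95 + 178 + 132 + 258 + 166 + 134 + 63 + 257 = 1,283 (≤ 1,300).
The test is 'or': at least one threshold is exceeded.

Yes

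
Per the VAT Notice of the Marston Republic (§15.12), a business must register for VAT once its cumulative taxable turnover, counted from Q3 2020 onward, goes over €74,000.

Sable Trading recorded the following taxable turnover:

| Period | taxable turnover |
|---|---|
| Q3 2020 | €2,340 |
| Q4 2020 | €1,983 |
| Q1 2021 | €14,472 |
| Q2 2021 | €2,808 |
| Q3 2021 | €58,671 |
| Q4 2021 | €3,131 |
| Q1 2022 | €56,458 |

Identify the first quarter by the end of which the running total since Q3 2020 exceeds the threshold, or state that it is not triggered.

Through Q3 2020: €2,340
Through Q4 2020: €4,323
Through Q1 2021: €18,795
Through Q2 2021: €21,603
Through Q3 2021: €80,274 ← exceeds threshold

Q3 2021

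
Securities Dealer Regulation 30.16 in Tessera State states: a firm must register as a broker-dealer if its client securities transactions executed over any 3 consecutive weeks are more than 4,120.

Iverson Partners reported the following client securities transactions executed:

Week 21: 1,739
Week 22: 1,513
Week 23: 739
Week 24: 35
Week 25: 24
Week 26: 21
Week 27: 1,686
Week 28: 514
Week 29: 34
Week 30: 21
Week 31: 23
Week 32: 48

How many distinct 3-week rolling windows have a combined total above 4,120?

Week 21–Week 23: 1,739 + 1,513 + 739 = 3,991 (under)
Week 22–Week 24: 1,513 + 739 + 35 = 2,287 (under)
Week 23–Week 25: 739 + 35 + 24 = 798 (under)
Week 24–Week 26: 35 + 24 + 21 = 80 (under)
Week 25–Week 27: 24 + 21 + 1,686 = 1,731 (under)
Week 26–Week 28: 21 + 1,686 + 514 = 2,221 (under)
Week 27–Week 29: 1,686 + 514 + 34 = 2,234 (under)
Week 28–Week 30: 514 + 34 + 21 = 569 (under)
Week 29–Week 31: 34 + 21 + 23 = 78 (under)
Week 30–Week 32: 21 + 23 + 48 = 92 (under)
0 windows exceed the threshold.

0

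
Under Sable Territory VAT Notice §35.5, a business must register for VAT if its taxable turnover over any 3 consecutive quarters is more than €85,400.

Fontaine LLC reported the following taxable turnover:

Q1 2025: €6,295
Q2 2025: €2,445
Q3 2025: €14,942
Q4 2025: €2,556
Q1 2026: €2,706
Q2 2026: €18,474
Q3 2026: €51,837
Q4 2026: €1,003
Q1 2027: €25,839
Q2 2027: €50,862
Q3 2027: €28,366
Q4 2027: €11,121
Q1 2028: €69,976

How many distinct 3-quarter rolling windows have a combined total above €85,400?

3

Q1 2025–Q3 2025: €6,295 + €2,445 + €14,942 = €23,682 (under)
Q2 2025–Q4 2025: €2,445 + €14,942 + €2,556 = €19,943 (under)
Q3 2025–Q1 2026: €14,942 + €2,556 + €2,706 = €20,204 (under)
Q4 2025–Q2 2026: €2,556 + €2,706 + €18,474 = €23,736 (under)
Q1 2026–Q3 2026: €2,706 + €18,474 + €51,837 = €73,017 (under)
Q2 2026–Q4 2026: €18,474 + €51,837 + €1,003 = €71,314 (under)
Q3 2026–Q1 2027: €51,837 + €1,003 + €25,839 = €78,679 (under)
Q4 2026–Q2 2027: €1,003 + €25,839 + €50,862 = €77,704 (under)
Q1 2027–Q3 2027: €25,839 + €50,862 + €28,366 = €105,067 (over)
Q2 2027–Q4 2027: €50,862 + €28,366 + €11,121 = €90,349 (over)
Q3 2027–Q1 2028: €28,366 + €11,121 + €69,976 = €109,463 (over)
3 windows exceed the threshold.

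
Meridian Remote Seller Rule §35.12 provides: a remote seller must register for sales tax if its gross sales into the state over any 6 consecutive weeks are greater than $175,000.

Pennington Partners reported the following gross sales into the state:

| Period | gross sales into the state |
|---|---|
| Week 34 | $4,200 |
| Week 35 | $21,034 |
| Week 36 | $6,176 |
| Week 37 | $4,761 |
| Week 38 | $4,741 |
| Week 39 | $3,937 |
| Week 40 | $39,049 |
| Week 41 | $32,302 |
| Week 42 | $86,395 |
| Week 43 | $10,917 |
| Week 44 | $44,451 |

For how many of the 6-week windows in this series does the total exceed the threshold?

Week 34–Week 39: $4,200 + $21,034 + $6,176 + $4,761 + $4,741 + $3,937 = $44,849 (under)
Week 35–Week 40: $21,034 + $6,176 + $4,761 + $4,741 + $3,937 + $39,049 = $79,698 (under)
Week 36–Week 41: $6,176 + $4,761 + $4,741 + $3,937 + $39,049 + $32,302 = $90,966 (under)
Week 37–Week 42: $4,761 + $4,741 + $3,937 + $39,049 + $32,302 + $86,395 = $171,185 (under)
Week 38–Week 43: $4,741 + $3,937 + $39,049 + $32,302 + $86,395 + $10,917 = $177,341 (over)
Week 39–Week 44: $3,937 + $39,049 + $32,302 + $86,395 + $10,917 + $44,451 = $217,051 (over)
2 windows exceed the threshold.

2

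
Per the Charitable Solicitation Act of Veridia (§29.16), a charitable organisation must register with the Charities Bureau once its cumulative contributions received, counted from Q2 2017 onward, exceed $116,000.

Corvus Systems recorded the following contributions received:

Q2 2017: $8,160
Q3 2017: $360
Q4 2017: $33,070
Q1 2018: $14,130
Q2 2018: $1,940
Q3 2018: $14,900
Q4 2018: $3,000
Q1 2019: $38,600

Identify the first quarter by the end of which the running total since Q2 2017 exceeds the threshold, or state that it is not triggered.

Through Q2 2017: $8,160
Through Q3 2017: $8,520
Through Q4 2017: $41,590
Through Q1 2018: $55,720
Through Q2 2018: $57,660
Through Q3 2018: $72,560
Through Q4 2018: $75,560
Through Q1 2019: $114,160
Final cumulative total $114,160 ≤ $116,000; the threshold is never exceeded.

Not triggered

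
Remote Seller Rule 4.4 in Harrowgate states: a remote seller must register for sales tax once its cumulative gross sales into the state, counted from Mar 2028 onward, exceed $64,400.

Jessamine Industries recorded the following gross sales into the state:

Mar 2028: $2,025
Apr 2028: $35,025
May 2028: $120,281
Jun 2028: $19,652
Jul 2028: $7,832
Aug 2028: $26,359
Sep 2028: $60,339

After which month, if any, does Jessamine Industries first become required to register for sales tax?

Through Mar 2028: $2,025
Through Apr 2028: $37,050
Through May 2028: $157,331 ← exceeds threshold

May 2028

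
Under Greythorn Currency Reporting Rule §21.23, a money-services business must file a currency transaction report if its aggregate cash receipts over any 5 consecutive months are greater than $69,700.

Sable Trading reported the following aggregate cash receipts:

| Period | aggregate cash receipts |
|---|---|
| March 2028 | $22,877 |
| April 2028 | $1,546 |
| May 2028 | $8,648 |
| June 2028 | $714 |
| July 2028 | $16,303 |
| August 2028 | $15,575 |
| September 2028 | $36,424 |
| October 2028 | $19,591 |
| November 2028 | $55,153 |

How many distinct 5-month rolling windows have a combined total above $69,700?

3

March 2028–July 2028: $22,877 + $1,546 + $8,648 + $714 + $16,303 = $50,088 (under)
April 2028–August 2028: $1,546 + $8,648 + $714 + $16,303 + $15,575 = $42,786 (under)
May 2028–September 2028: $8,648 + $714 + $16,303 + $15,575 + $36,424 = $77,664 (over)
June 2028–October 2028: $714 + $16,303 + $15,575 + $36,424 + $19,591 = $88,607 (over)
July 2028–November 2028: $16,303 + $15,575 + $36,424 + $19,591 + $55,153 = $143,046 (over)
3 windows exceed the threshold.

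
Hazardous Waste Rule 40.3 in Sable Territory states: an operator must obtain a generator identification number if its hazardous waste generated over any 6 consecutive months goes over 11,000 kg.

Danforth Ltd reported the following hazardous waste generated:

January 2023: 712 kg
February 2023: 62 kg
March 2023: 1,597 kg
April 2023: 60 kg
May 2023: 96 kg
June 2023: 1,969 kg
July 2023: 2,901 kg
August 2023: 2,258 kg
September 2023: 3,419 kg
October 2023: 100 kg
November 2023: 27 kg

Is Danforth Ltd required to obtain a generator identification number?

No

January 2023–June 2023: 712 kg + 62 kg + 1,597 kg + 60 kg + 96 kg + 1,969 kg = 4,496 kg (under)
February 2023–July 2023: 62 kg + 1,597 kg + 60 kg + 96 kg + 1,969 kg + 2,901 kg = 6,685 kg (under)
March 2023–August 2023: 1,597 kg + 60 kg + 96 kg + 1,969 kg + 2,901 kg + 2,258 kg = 8,881 kg (under)
April 2023–September 2023: 60 kg + 96 kg + 1,969 kg + 2,901 kg + 2,258 kg + 3,419 kg = 10,703 kg (under)
May 2023–October 2023: 96 kg + 1,969 kg + 2,901 kg + 2,258 kg + 3,419 kg + 100 kg = 10,743 kg (under)
June 2023–November 2023: 1,969 kg + 2,901 kg + 2,258 kg + 3,419 kg + 100 kg + 27 kg = 10,674 kg (under)
No window exceeds 11,000 kg.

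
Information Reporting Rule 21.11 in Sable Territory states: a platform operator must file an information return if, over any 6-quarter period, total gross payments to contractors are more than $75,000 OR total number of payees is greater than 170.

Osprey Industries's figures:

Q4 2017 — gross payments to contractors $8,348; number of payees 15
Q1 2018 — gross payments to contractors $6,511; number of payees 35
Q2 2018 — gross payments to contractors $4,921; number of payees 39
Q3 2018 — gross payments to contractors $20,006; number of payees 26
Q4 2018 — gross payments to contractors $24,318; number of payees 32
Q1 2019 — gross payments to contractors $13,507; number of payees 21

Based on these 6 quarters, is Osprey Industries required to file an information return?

Total gross payments to contractors: $8,348 + $6,511 + $4,921 + $20,006 + $24,318 + $13,507 = $77,611 (> $75,000).
Total number of payees: 15 + 35 + 39 + 26 + 32 + 21 = 168 (≤ 170).
The test is 'or': at least one threshold is exceeded.

Yes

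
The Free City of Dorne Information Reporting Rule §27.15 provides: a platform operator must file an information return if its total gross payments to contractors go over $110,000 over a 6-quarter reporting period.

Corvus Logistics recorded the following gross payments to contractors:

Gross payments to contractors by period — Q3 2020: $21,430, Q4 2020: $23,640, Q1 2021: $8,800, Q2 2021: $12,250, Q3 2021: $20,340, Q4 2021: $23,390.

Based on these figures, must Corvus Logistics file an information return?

No

Total gross payments to contractors: $21,430 + $23,640 + $8,800 + $12,250 + $20,340 + $23,390 = $109,850.
$109,850 ≤ $110,000, so the threshold is not exceeded.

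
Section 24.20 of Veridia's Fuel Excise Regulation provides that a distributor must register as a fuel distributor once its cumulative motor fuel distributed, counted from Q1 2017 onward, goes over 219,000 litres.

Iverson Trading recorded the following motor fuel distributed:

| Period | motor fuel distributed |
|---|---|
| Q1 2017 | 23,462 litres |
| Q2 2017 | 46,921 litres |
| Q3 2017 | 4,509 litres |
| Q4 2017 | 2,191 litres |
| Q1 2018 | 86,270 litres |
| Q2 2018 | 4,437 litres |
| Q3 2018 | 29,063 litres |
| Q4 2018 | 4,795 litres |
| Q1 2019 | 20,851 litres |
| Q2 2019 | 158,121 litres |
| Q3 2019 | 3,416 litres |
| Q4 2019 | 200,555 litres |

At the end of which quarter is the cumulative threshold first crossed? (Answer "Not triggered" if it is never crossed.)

Through Q1 2017: 23,462 litres
Through Q2 2017: 70,383 litres
Through Q3 2017: 74,892 litres
Through Q4 2017: 77,083 litres
Through Q1 2018: 163,353 litres
Through Q2 2018: 167,790 litres
Through Q3 2018: 196,853 litres
Through Q4 2018: 201,648 litres
Through Q1 2019: 222,499 litres ← exceeds threshold

Q1 2019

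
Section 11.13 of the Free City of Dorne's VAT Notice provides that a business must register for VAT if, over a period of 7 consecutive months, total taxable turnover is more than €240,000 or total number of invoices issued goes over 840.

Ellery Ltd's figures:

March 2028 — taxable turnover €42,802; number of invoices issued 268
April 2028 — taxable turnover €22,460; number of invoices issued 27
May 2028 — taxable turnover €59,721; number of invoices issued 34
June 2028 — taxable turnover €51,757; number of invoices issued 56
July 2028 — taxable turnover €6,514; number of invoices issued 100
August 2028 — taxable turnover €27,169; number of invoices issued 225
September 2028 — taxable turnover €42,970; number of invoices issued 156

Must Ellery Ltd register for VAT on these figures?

Total taxable turnover: €42,802 + €22,460 + €59,721 + €51,757 + €6,514 + €27,169 + €42,970 = €253,393 (> €240,000).
Total number of invoices issued: 268 + 27 + 34 + 56 + 100 + 225 + 156 = 866 (> 840).
The test is 'or': at least one threshold is exceeded.

Yes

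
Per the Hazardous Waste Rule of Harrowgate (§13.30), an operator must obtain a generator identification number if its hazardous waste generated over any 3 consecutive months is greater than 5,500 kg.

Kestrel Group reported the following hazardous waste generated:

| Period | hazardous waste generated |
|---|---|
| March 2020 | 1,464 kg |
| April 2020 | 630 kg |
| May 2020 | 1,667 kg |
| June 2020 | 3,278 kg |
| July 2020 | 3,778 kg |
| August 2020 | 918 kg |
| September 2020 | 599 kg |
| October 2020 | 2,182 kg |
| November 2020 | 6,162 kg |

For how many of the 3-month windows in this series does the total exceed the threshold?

4

March 2020–May 2020: 1,464 kg + 630 kg + 1,667 kg = 3,761 kg (under)
April 2020–June 2020: 630 kg + 1,667 kg + 3,278 kg = 5,575 kg (over)
May 2020–July 2020: 1,667 kg + 3,278 kg + 3,778 kg = 8,723 kg (over)
June 2020–August 2020: 3,278 kg + 3,778 kg + 918 kg = 7,974 kg (over)
July 2020–September 2020: 3,778 kg + 918 kg + 599 kg = 5,295 kg (under)
August 2020–October 2020: 918 kg + 599 kg + 2,182 kg = 3,699 kg (under)
September 2020–November 2020: 599 kg + 2,182 kg + 6,162 kg = 8,943 kg (over)
4 windows exceed the threshold.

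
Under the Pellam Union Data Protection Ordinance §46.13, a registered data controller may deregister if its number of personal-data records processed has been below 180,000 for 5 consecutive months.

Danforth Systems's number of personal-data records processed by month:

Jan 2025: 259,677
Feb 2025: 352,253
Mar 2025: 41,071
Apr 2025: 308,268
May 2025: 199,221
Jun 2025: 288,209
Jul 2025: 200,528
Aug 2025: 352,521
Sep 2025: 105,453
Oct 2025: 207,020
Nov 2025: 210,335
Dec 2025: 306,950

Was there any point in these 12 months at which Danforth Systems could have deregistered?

No

Months below 180,000: Mar 2025, Sep 2025.
Longest run of consecutive months below the threshold: 1.
1 < 5, so Danforth Systems never became eligible.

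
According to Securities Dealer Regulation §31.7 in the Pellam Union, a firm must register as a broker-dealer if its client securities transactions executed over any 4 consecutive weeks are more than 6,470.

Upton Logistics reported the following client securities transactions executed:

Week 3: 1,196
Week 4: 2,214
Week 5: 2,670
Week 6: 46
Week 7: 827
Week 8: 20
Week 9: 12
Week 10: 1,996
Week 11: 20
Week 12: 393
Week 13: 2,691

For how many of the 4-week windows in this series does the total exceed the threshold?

0

Week 3–Week 6: 1,196 + 2,214 + 2,670 + 46 = 6,126 (under)
Week 4–Week 7: 2,214 + 2,670 + 46 + 827 = 5,757 (under)
Week 5–Week 8: 2,670 + 46 + 827 + 20 = 3,563 (under)
Week 6–Week 9: 46 + 827 + 20 + 12 = 905 (under)
Week 7–Week 10: 827 + 20 + 12 + 1,996 = 2,855 (under)
Week 8–Week 11: 20 + 12 + 1,996 + 20 = 2,048 (under)
Week 9–Week 12: 12 + 1,996 + 20 + 393 = 2,421 (under)
Week 10–Week 13: 1,996 + 20 + 393 + 2,691 = 5,100 (under)
0 windows exceed the threshold.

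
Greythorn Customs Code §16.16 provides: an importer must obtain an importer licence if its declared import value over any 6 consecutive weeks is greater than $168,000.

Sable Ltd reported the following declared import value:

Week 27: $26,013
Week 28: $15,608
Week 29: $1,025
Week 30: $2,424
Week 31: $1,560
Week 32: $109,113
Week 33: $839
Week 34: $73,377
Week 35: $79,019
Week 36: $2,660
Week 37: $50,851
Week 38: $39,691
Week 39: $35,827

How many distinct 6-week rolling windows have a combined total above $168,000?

Week 27–Week 32: $26,013 + $15,608 + $1,025 + $2,424 + $1,560 + $109,113 = $155,743 (under)
Week 28–Week 33: $15,608 + $1,025 + $2,424 + $1,560 + $109,113 + $839 = $130,569 (under)
Week 29–Week 34: $1,025 + $2,424 + $1,560 + $109,113 + $839 + $73,377 = $188,338 (over)
Week 30–Week 35: $2,424 + $1,560 + $109,113 + $839 + $73,377 + $79,019 = $266,332 (over)
Week 31–Week 36: $1,560 + $109,113 + $839 + $73,377 + $79,019 + $2,660 = $266,568 (over)
Week 32–Week 37: $109,113 + $839 + $73,377 + $79,019 + $2,660 + $50,851 = $315,859 (over)
Week 33–Week 38: $839 + $73,377 + $79,019 + $2,660 + $50,851 + $39,691 = $246,437 (over)
Week 34–Week 39: $73,377 + $79,019 + $2,660 + $50,851 + $39,691 + $35,827 = $281,425 (over)
6 windows exceed the threshold.

6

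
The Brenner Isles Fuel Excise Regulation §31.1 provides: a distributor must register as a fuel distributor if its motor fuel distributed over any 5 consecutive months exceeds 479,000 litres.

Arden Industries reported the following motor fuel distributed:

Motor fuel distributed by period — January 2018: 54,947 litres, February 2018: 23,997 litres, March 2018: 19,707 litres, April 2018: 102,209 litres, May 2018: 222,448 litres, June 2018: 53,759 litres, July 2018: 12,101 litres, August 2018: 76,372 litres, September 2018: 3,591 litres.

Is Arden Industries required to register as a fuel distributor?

January 2018–May 2018: 54,947 litres + 23,997 litres + 19,707 litres + 102,209 litres + 222,448 litres = 423,308 litres (under)
February 2018–June 2018: 23,997 litres + 19,707 litres + 102,209 litres + 222,448 litres + 53,759 litres = 422,120 litres (under)
March 2018–July 2018: 19,707 litres + 102,209 litres + 222,448 litres + 53,759 litres + 12,101 litres = 410,224 litres (under)
April 2018–August 2018: 102,209 litres + 222,448 litres + 53,759 litres + 12,101 litres + 76,372 litres = 466,889 litres (under)
May 2018–September 2018: 222,448 litres + 53,759 litres + 12,101 litres + 76,372 litres + 3,591 litres = 368,271 litres (under)
No window exceeds 479,000 litres.

No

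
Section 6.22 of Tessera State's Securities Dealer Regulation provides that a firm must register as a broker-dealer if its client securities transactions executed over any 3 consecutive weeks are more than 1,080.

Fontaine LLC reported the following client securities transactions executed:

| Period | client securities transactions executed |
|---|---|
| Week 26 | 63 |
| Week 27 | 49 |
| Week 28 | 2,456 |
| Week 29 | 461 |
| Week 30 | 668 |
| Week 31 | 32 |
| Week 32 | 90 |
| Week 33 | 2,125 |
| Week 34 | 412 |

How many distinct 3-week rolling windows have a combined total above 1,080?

6

Week 26–Week 28: 63 + 49 + 2,456 = 2,568 (over)
Week 27–Week 29: 49 + 2,456 + 461 = 2,966 (over)
Week 28–Week 30: 2,456 + 461 + 668 = 3,585 (over)
Week 29–Week 31: 461 + 668 + 32 = 1,161 (over)
Week 30–Week 32: 668 + 32 + 90 = 790 (under)
Week 31–Week 33: 32 + 90 + 2,125 = 2,247 (over)
Week 32–Week 34: 90 + 2,125 + 412 = 2,627 (over)
6 windows exceed the threshold.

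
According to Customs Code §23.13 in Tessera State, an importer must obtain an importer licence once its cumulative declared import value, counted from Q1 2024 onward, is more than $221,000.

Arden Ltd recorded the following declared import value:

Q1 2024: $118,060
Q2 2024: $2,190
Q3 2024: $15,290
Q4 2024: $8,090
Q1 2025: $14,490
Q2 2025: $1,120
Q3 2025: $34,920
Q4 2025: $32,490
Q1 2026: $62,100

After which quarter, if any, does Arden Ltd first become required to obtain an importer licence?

Through Q1 2024: $118,060
Through Q2 2024: $120,250
Through Q3 2024: $135,540
Through Q4 2024: $143,630
Through Q1 2025: $158,120
Through Q2 2025: $159,240
Through Q3 2025: $194,160
Through Q4 2025: $226,650 ← exceeds threshold

Q4 2025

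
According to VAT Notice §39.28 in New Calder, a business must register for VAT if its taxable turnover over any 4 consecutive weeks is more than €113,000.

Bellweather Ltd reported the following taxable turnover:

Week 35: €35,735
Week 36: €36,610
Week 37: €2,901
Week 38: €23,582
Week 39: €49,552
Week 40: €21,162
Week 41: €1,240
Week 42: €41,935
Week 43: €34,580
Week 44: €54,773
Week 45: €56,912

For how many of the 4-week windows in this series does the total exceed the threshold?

3

Week 35–Week 38: €35,735 + €36,610 + €2,901 + €23,582 = €98,828 (under)
Week 36–Week 39: €36,610 + €2,901 + €23,582 + €49,552 = €112,645 (under)
Week 37–Week 40: €2,901 + €23,582 + €49,552 + €21,162 = €97,197 (under)
Week 38–Week 41: €23,582 + €49,552 + €21,162 + €1,240 = €95,536 (under)
Week 39–Week 42: €49,552 + €21,162 + €1,240 + €41,935 = €113,889 (over)
Week 40–Week 43: €21,162 + €1,240 + €41,935 + €34,580 = €98,917 (under)
Week 41–Week 44: €1,240 + €41,935 + €34,580 + €54,773 = €132,528 (over)
Week 42–Week 45: €41,935 + €34,580 + €54,773 + €56,912 = €188,200 (over)
3 windows exceed the threshold.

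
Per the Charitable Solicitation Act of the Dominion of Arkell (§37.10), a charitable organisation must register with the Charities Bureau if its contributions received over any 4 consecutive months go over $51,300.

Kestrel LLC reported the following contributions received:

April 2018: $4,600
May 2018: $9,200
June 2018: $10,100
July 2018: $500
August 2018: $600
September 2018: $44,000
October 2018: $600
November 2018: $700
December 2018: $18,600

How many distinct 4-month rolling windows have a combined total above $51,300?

2

April 2018–July 2018: $4,600 + $9,200 + $10,100 + $500 = $24,400 (under)
May 2018–August 2018: $9,200 + $10,100 + $500 + $600 = $20,400 (under)
June 2018–September 2018: $10,100 + $500 + $600 + $44,000 = $55,200 (over)
July 2018–October 2018: $500 + $600 + $44,000 + $600 = $45,700 (under)
August 2018–November 2018: $600 + $44,000 + $600 + $700 = $45,900 (under)
September 2018–December 2018: $44,000 + $600 + $700 + $18,600 = $63,900 (over)
2 windows exceed the threshold.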